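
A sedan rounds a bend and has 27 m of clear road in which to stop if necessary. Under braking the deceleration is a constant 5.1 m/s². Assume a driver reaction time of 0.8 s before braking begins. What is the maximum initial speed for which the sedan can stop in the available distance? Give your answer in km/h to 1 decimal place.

Maximum speed ≈ 46.8 km/h

Stopping distance: v·t_r + v²/(2a) = 27 with t_r = 0.8 s and a = 5.100 m/s².
So v² + 8.160 v − 275.40 = 0.
Positive root: v = −a·t_r + √((a·t_r)² + 2a·d) = −4.080 + √(16.646 + 275.40) = 13.0094 m/s.
13.0094 m/s × 3.6 = 46.834 km/h.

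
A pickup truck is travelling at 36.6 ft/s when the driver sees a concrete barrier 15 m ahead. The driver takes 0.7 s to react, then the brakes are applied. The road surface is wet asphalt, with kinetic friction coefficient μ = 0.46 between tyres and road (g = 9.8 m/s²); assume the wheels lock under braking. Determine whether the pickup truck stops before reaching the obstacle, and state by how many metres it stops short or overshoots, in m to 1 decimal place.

No — it overshoots by 6.6 m

36.6 ft/s × 0.3048 = 11.1557 m/s.
a = μg = 0.46 × 9.8 = 4.508 m/s².
Reaction distance = 11.1557 × 0.7 = 7.809 m.
Braking distance = v²/(2a) = 124.450 / 9.016 = 13.803 m.
Total stopping distance = 7.809 + 13.803 = 21.612 m, vs 15 m available — it cannot stop in time and overshoots by 21.612 − 15 = 6.612 m.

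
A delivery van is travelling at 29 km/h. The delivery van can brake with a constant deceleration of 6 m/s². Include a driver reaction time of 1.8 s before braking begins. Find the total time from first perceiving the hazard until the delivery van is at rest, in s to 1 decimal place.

29 km/h ÷ 3.6 = 8.0556 m/s.
Braking time = v/a = 8.0556 / 6.000 = 1.343 s.
Total = 1.8 + 1.343 = 3.143 s.

Total time ≈ 3.1 s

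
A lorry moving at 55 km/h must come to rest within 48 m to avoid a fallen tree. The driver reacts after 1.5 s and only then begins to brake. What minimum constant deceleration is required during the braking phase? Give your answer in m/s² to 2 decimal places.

55 km/h ÷ 3.6 = 15.2778 m/s.
Distance covered during reaction = 15.2778 × 1.5 = 22.917 m.
Distance available for braking: 48 − 22.917 = 25.083 m.
v² = 2a·d ⇒ a = v²/(2d) = 15.2778² / (2 × 25.083) = 233.411 / 50.166 = 4.6528 m/s².

Required deceleration ≈ 4.65 m/s²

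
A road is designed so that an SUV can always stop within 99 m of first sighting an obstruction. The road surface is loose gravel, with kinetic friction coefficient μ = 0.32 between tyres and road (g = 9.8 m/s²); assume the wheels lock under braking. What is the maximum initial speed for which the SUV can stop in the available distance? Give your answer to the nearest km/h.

a = μg = 0.32 × 9.8 = 3.136 m/s².
v²/(2a) = d ⇒ v = √(2 × 3.136 × 99) = √620.93 = 24.9185 m/s.
24.9185 m/s × 3.6 = 89.707 km/h.

Maximum speed ≈ 90 km/h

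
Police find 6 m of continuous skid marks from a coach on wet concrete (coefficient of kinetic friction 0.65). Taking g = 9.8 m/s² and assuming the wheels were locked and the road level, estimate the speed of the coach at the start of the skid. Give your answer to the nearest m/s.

Initial speed ≈ 9 m/s

Deceleration a = μg = 0.65 × 9.8 = 6.370 m/s².
v = √(2a·d) = √(2 × 6.370 × 6) = √76.440 = 8.7430 m/s.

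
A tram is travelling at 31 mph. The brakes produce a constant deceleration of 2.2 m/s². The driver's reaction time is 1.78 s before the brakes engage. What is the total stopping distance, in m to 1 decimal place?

31 mph × 0.44704 = 13.8582 m/s.
Reaction distance = v·t_r = 13.8582 × 1.78 = 24.668 m.
Braking distance = v²/(2a) = 13.8582² / (2 × 2.200) = 192.050 / 4.400 = 43.648 m.
Total = 24.668 + 43.648 = 68.316 m.

Total stopping distance ≈ 68.3 m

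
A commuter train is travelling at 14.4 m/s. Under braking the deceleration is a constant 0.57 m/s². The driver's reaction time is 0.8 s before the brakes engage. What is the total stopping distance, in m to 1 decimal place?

Reaction distance = v·t_r = 14.4000 × 0.8 = 11.520 m.
Braking distance = v²/(2a) = 14.4000² / (2 × 0.570) = 207.360 / 1.140 = 181.895 m.
Total = 11.520 + 181.895 = 193.415 m.

Total stopping distance ≈ 193.4 m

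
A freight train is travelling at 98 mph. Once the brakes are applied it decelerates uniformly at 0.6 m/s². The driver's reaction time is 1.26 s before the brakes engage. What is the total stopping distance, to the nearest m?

Total stopping distance ≈ 1655 m

98 mph × 0.44704 = 43.8099 m/s.
Reaction distance = v·t_r = 43.8099 × 1.26 = 55.200 m.
Braking distance = v²/(2a) = 43.8099² / (2 × 0.600) = 1919.307 / 1.200 = 1599.423 m.
Total = 55.200 + 1599.423 = 1654.623 m.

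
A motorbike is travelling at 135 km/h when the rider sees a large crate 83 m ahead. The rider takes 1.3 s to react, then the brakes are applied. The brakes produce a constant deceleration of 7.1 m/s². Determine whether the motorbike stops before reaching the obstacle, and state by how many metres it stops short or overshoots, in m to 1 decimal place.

No — it overshoots by 64.8 m

135 km/h ÷ 3.6 = 37.5000 m/s.
Reaction distance = 37.5000 × 1.3 = 48.750 m.
Braking distance = v²/(2a) = 1406.250 / 14.200 = 99.032 m.
Total stopping distance = 48.750 + 99.032 = 147.782 m, vs 83 m available — it cannot stop in time and overshoots by 147.782 − 83 = 64.782 m.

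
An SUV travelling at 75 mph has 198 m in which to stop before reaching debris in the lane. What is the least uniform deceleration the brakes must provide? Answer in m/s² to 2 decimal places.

75 mph × 0.44704 = 33.5280 m/s.
v² = 2a·d ⇒ a = v²/(2d) = 33.5280² / (2 × 198.000) = 1124.127 / 396.000 = 2.8387 m/s².

Required deceleration ≈ 2.84 m/s²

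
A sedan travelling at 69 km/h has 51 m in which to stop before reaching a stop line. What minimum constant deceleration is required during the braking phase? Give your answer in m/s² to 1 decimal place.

69 km/h ÷ 3.6 = 19.1667 m/s.
v² = 2a·d ⇒ a = v²/(2d) = 19.1667² / (2 × 51.000) = 367.362 / 102.000 = 3.6016 m/s².

Required deceleration ≈ 3.6 m/s²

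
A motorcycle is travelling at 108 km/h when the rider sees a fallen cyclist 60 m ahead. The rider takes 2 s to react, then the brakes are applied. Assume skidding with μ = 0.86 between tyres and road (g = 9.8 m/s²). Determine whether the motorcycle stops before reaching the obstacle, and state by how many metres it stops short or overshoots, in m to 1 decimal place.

No — it overshoots by 53.4 m

108 km/h ÷ 3.6 = 30.0000 m/s.
a = μg = 0.86 × 9.8 = 8.428 m/s².
Reaction distance = 30.0000 × 2 = 60.000 m.
Braking distance = v²/(2a) = 900.000 / 16.856 = 53.393 m.
Total stopping distance = 60.000 + 53.393 = 113.393 m, vs 60 m available — it cannot stop in time and overshoots by 113.393 − 60 = 53.393 m.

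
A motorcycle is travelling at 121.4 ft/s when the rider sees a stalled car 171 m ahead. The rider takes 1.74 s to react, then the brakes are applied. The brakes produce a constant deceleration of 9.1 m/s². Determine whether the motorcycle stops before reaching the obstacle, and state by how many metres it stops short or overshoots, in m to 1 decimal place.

121.4 ft/s × 0.3048 = 37.0027 m/s.
Reaction distance = 37.0027 × 1.74 = 64.385 m.
Braking distance = v²/(2a) = 1369.200 / 18.200 = 75.231 m.
Total stopping distance = 64.385 + 75.231 = 139.616 m, vs 171 m available — it stops with 171 − 139.616 = 31.384 m to spare.

Yes — it stops 31.4 m short of the obstacle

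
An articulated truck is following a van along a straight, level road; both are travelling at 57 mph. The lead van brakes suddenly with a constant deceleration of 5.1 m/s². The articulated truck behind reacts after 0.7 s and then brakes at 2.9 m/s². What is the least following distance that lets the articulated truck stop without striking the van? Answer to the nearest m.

Minimum gap ≈ 66 m

57 mph × 0.44704 = 25.4813 m/s.
Leader travels v²/(2a_L) = 649.297 / 10.200 = 63.657 m before stopping.
Follower covers v·t_r = 25.4813 × 0.7 = 17.837 m while reacting, then v²/(2a_F) = 649.297 / 5.800 = 111.948 m while braking, for a total of 17.837 + 111.948 = 129.785 m.
Since a_F ≤ a_L and the follower starts braking later, the follower is never slower than the leader, so the closest approach is when both have stopped.
Minimum gap = 129.785 − 63.657 = 66.128 m.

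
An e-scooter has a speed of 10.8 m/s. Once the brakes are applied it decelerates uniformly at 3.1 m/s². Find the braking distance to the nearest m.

Braking distance = v²/(2a) = 10.8000² / (2 × 3.100) = 116.640 / 6.200 = 18.813 m.

Braking distance ≈ 19 m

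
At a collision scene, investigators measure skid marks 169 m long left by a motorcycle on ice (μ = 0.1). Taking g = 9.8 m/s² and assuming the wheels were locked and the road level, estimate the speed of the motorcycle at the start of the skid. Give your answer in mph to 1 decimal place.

Deceleration a = μg = 0.1 × 9.8 = 0.980 m/s².
v = √(2a·d) = √(2 × 0.980 × 169) = √331.240 = 18.2000 m/s.
= 18.2000 ÷ 0.44704 = 40.712 mph.

Initial speed ≈ 40.7 mph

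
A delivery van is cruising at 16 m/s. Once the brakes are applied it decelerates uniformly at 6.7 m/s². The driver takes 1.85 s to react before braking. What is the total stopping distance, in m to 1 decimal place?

Reaction distance = v·t_r = 16.0000 × 1.85 = 29.600 m.
Braking distance = v²/(2a) = 16.0000² / (2 × 6.700) = 256.000 / 13.400 = 19.104 m.
Total = 29.600 + 19.104 = 48.704 m.

Total stopping distance ≈ 48.7 m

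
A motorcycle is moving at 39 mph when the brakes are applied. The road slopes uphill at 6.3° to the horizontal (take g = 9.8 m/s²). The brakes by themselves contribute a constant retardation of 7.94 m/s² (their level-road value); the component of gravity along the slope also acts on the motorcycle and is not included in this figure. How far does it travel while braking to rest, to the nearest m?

39 mph × 0.44704 = 17.4346 m/s.
Gravity along the uphill slope adds to the braking deceleration: a_eff = 7.940 + 9.8·sin 6.3° = 7.940 + 1.075 = 9.015 m/s².
Braking distance = v²/(2a) = 17.4346² / (2 × 9.015) = 303.965 / 18.030 = 16.859 m.

Braking distance ≈ 17 m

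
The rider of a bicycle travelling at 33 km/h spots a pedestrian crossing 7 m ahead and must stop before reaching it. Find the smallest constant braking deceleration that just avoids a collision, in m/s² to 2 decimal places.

Required deceleration ≈ 6.00 m/s²

33 km/h ÷ 3.6 = 9.1667 m/s.
v² = 2a·d ⇒ a = v²/(2d) = 9.1667² / (2 × 7.000) = 84.028 / 14.000 = 6.0020 m/s².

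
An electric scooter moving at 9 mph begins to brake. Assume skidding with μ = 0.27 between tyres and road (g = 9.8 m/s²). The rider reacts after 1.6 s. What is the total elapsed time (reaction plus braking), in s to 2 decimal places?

Total time ≈ 3.12 s

9 mph × 0.44704 = 4.0234 m/s.
a = μg = 0.27 × 9.8 = 2.646 m/s².
Braking time = v/a = 4.0234 / 2.646 = 1.521 s.
Total = 1.6 + 1.521 = 3.121 s.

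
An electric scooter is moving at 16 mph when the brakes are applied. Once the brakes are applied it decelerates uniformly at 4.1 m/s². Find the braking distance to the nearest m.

16 mph × 0.44704 = 7.1526 m/s.
Braking distance = v²/(2a) = 7.1526² / (2 × 4.100) = 51.160 / 8.200 = 6.239 m.

Braking distance ≈ 6 m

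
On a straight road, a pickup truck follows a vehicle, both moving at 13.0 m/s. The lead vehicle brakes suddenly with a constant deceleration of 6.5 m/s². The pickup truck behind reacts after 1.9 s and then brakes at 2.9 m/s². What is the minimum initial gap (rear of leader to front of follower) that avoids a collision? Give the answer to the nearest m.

Minimum gap ≈ 41 m

Leader travels v²/(2a_L) = 169.000 / 13.000 = 13.000 m before stopping.
Follower covers v·t_r = 13.0000 × 1.9 = 24.700 m while reacting, then v²/(2a_F) = 169.000 / 5.800 = 29.138 m while braking, for a total of 24.700 + 29.138 = 53.838 m.
Since a_F ≤ a_L and the follower starts braking later, the follower is never slower than the leader, so the closest approach is when both have stopped.
Minimum gap = 53.838 − 13.000 = 40.838 m.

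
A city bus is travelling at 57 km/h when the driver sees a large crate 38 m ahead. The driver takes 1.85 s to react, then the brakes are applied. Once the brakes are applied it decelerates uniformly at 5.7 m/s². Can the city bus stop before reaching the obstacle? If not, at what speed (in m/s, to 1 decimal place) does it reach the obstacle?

No — it strikes the obstacle at 12.3 m/s

57 km/h ÷ 3.6 = 15.8333 m/s.
Reaction distance = 15.8333 × 1.85 = 29.292 m.
Braking distance needed to stop: v²/(2a) = 250.693 / 11.400 = 21.991 m, so total needed = 29.292 + 21.991 = 51.283 m > 38 m — it cannot stop.
Distance remaining when braking begins: 38 − 29.292 = 8.708 m.
v² = v₀² − 2a·d = 250.693 − 2 × 5.700 × 8.708 = 151.422 m²/s².
v = √151.422 = 12.305 m/s.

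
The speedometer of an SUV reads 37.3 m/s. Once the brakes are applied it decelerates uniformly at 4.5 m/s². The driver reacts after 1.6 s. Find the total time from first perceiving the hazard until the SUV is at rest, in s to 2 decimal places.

Total time ≈ 9.89 s

Braking time = v/a = 37.3000 / 4.500 = 8.289 s.
Total = 1.6 + 8.289 = 9.889 s.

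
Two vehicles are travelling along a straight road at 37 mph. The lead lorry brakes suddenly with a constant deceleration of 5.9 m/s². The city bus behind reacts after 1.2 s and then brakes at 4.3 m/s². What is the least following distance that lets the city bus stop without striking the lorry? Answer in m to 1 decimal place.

Minimum gap ≈ 28.5 m

37 mph × 0.44704 = 16.5405 m/s.
Leader travels v²/(2a_L) = 273.588 / 11.800 = 23.185 m before stopping.
Follower covers v·t_r = 16.5405 × 1.2 = 19.849 m while reacting, then v²/(2a_F) = 273.588 / 8.600 = 31.813 m while braking, for a total of 19.849 + 31.813 = 51.662 m.
Since a_F ≤ a_L and the follower starts braking later, the follower is never slower than the leader, so the closest approach is when both have stopped.
Minimum gap = 51.662 − 23.185 = 28.477 m.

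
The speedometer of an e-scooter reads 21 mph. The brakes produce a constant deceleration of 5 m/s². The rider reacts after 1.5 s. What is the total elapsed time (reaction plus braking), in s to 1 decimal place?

21 mph × 0.44704 = 9.3878 m/s.
Braking time = v/a = 9.3878 / 5.000 = 1.878 s.
Total = 1.5 + 1.878 = 3.378 s.

Total time ≈ 3.4 s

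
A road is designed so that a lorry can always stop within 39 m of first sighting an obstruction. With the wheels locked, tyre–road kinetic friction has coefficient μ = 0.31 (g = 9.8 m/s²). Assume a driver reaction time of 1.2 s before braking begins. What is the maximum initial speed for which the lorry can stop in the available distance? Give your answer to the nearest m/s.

Maximum speed ≈ 12 m/s

a = μg = 0.31 × 9.8 = 3.038 m/s².
Stopping distance: v·t_r + v²/(2a) = 39 with t_r = 1.2 s and a = 3.038 m/s².
So v² + 7.291 v − 236.96 = 0.
Positive root: v = −a·t_r + √((a·t_r)² + 2a·d) = −3.646 + √(13.293 + 236.96) = 12.1734 m/s.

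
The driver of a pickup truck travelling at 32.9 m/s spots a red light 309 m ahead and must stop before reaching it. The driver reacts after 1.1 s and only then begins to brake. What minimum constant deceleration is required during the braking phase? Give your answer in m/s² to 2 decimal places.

Distance covered during reaction = 32.9000 × 1.1 = 36.190 m.
Distance available for braking: 309 − 36.190 = 272.810 m.
v² = 2a·d ⇒ a = v²/(2d) = 32.9000² / (2 × 272.810) = 1082.410 / 545.620 = 1.9838 m/s².

Required deceleration ≈ 1.98 m/s²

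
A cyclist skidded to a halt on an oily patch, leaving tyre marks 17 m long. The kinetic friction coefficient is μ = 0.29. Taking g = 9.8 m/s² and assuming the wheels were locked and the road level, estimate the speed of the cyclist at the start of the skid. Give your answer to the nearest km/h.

Deceleration a = μg = 0.29 × 9.8 = 2.842 m/s².
v = √(2a·d) = √(2 × 2.842 × 17) = √96.628 = 9.8300 m/s.
= 9.8300 × 3.6 = 35.388 km/h.

Initial speed ≈ 35 km/h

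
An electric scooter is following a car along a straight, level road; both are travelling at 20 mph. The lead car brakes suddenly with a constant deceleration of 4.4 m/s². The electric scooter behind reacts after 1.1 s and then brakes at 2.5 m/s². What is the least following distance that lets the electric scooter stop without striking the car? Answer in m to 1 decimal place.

Minimum gap ≈ 16.7 m

20 mph × 0.44704 = 8.9408 m/s.
Leader travels v²/(2a_L) = 79.938 / 8.800 = 9.084 m before stopping.
Follower covers v·t_r = 8.9408 × 1.1 = 9.835 m while reacting, then v²/(2a_F) = 79.938 / 5.000 = 15.988 m while braking, for a total of 9.835 + 15.988 = 25.823 m.
Since a_F ≤ a_L and the follower starts braking later, the follower is never slower than the leader, so the closest approach is when both have stopped.
Minimum gap = 25.823 − 9.084 = 16.739 m.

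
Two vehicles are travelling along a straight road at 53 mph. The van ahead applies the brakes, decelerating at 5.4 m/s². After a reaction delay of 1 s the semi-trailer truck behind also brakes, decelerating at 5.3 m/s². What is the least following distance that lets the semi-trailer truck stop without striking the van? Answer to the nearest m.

Minimum gap ≈ 25 m

53 mph × 0.44704 = 23.6931 m/s.
Leader travels v²/(2a_L) = 561.363 / 10.800 = 51.978 m before stopping.
Follower covers v·t_r = 23.6931 × 1 = 23.693 m while reacting, then v²/(2a_F) = 561.363 / 10.600 = 52.959 m while braking, for a total of 23.693 + 52.959 = 76.652 m.
Since a_F ≤ a_L and the follower starts braking later, the follower is never slower than the leader, so the closest approach is when both have stopped.
Minimum gap = 76.652 − 51.978 = 24.674 m.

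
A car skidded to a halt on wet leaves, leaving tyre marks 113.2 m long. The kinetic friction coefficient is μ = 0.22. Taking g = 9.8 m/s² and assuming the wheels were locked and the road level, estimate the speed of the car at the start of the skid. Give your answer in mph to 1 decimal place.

Deceleration a = μg = 0.22 × 9.8 = 2.156 m/s².
v = √(2a·d) = √(2 × 2.156 × 113.2) = √488.118 = 22.0934 m/s.
= 22.0934 ÷ 0.44704 = 49.422 mph.

Initial speed ≈ 49.4 mph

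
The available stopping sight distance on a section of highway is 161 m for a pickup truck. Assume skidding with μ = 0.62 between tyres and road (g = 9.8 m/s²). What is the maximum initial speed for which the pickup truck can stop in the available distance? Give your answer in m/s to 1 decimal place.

a = μg = 0.62 × 9.8 = 6.076 m/s².
v²/(2a) = d ⇒ v = √(2 × 6.076 × 161) = √1956.47 = 44.2320 m/s.

Maximum speed ≈ 44.2 m/s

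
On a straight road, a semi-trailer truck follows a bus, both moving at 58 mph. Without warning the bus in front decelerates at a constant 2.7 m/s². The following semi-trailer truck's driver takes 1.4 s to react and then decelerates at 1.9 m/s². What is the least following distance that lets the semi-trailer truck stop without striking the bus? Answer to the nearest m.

Minimum gap ≈ 89 m

58 mph × 0.44704 = 25.9283 m/s.
Leader travels v²/(2a_L) = 672.277 / 5.400 = 124.496 m before stopping.
Follower covers v·t_r = 25.9283 × 1.4 = 36.300 m while reacting, then v²/(2a_F) = 672.277 / 3.800 = 176.915 m while braking, for a total of 36.300 + 176.915 = 213.215 m.
Since a_F ≤ a_L and the follower starts braking later, the follower is never slower than the leader, so the closest approach is when both have stopped.
Minimum gap = 213.215 − 124.496 = 88.719 m.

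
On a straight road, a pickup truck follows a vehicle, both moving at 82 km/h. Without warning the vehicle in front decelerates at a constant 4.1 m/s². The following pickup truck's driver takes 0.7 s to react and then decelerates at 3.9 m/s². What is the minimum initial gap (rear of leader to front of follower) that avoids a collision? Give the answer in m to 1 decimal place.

Minimum gap ≈ 19.2 m

82 km/h ÷ 3.6 = 22.7778 m/s.
Leader travels v²/(2a_L) = 518.828 / 8.200 = 63.272 m before stopping.
Follower covers v·t_r = 22.7778 × 0.7 = 15.944 m while reacting, then v²/(2a_F) = 518.828 / 7.800 = 66.516 m while braking, for a total of 15.944 + 66.516 = 82.460 m.
Since a_F ≤ a_L and the follower starts braking later, the follower is never slower than the leader, so the closest approach is when both have stopped.
Minimum gap = 82.460 − 63.272 = 19.188 m.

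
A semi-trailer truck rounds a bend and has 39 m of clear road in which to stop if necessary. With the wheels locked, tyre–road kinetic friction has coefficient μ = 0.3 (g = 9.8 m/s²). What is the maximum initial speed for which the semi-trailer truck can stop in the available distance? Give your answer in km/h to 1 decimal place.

Maximum speed ≈ 54.5 km/h

a = μg = 0.3 × 9.8 = 2.940 m/s².
v²/(2a) = d ⇒ v = √(2 × 2.940 × 39) = √229.32 = 15.1433 m/s.
15.1433 m/s × 3.6 = 54.516 km/h.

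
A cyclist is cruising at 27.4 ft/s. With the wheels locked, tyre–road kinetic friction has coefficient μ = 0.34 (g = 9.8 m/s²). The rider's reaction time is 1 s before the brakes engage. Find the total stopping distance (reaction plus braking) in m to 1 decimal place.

27.4 ft/s × 0.3048 = 8.3515 m/s.
a = μg = 0.34 × 9.8 = 3.332 m/s².
Reaction distance = v·t_r = 8.3515 × 1 = 8.351 m.
Braking distance = v²/(2a) = 8.3515² / (2 × 3.332) = 69.748 / 6.664 = 10.466 m.
Total = 8.351 + 10.466 = 18.817 m.

Total stopping distance ≈ 18.8 m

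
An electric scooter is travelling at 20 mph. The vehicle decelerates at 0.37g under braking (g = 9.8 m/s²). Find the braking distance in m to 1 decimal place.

Braking distance ≈ 11.0 m

20 mph × 0.44704 = 8.9408 m/s.
a = 0.37 × 9.8 = 3.626 m/s².
Braking distance = v²/(2a) = 8.9408² / (2 × 3.626) = 79.938 / 7.252 = 11.023 m.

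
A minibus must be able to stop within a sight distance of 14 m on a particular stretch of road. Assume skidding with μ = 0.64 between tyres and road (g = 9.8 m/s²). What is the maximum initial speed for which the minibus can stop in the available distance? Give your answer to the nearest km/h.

Maximum speed ≈ 48 km/h

a = μg = 0.64 × 9.8 = 6.272 m/s².
v²/(2a) = d ⇒ v = √(2 × 6.272 × 14) = √175.62 = 13.2522 m/s.
13.2522 m/s × 3.6 = 47.708 km/h.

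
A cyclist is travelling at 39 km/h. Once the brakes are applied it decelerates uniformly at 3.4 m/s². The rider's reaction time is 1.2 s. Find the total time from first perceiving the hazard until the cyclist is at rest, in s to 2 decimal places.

39 km/h ÷ 3.6 = 10.8333 m/s.
Braking time = v/a = 10.8333 / 3.400 = 3.186 s.
Total = 1.2 + 3.186 = 4.386 s.

Total time ≈ 4.39 s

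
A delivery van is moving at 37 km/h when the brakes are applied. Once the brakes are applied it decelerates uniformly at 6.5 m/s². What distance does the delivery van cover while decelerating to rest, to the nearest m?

Braking distance ≈ 8 m

37 km/h ÷ 3.6 = 10.2778 m/s.
Braking distance = v²/(2a) = 10.2778² / (2 × 6.500) = 105.633 / 13.000 = 8.126 m.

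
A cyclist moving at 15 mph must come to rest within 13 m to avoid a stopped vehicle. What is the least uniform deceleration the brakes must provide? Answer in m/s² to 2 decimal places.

15 mph × 0.44704 = 6.7056 m/s.
v² = 2a·d ⇒ a = v²/(2d) = 6.7056² / (2 × 13.000) = 44.965 / 26.000 = 1.7294 m/s².

Required deceleration ≈ 1.73 m/s²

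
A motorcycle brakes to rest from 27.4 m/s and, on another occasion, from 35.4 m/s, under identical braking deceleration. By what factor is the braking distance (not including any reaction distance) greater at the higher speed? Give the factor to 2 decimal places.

Braking distance d = v²/(2a), so with a fixed, d ∝ v².
Factor = (35.4/27.4)² = 1.2920² = 1.6693.

Factor ≈ 1.67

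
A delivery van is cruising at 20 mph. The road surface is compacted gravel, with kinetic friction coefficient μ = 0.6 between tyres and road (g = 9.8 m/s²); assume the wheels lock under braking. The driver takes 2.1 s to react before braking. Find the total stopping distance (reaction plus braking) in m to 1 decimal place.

Total stopping distance ≈ 25.6 m

20 mph × 0.44704 = 8.9408 m/s.
a = μg = 0.6 × 9.8 = 5.880 m/s².
Reaction distance = v·t_r = 8.9408 × 2.1 = 18.776 m.
Braking distance = v²/(2a) = 8.9408² / (2 × 5.880) = 79.938 / 11.760 = 6.797 m.
Total = 18.776 + 6.797 = 25.573 m.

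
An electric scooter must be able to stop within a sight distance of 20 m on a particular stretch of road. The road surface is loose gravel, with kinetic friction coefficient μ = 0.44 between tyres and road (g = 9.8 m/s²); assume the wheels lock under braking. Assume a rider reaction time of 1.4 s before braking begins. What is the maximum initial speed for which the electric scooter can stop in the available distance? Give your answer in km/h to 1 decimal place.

a = μg = 0.44 × 9.8 = 4.312 m/s².
Stopping distance: v·t_r + v²/(2a) = 20 with t_r = 1.4 s and a = 4.312 m/s².
So v² + 12.074 v − 172.48 = 0.
Positive root: v = −a·t_r + √((a·t_r)² + 2a·d) = −6.037 + √(36.445 + 172.48) = 8.4172 m/s.
8.4172 m/s × 3.6 = 30.302 km/h.

Maximum speed ≈ 30.3 km/h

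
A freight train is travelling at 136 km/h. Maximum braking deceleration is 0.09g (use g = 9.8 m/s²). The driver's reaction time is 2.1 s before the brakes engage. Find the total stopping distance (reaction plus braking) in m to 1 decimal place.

136 km/h ÷ 3.6 = 37.7778 m/s.
a = 0.09 × 9.8 = 0.882 m/s².
Reaction distance = v·t_r = 37.7778 × 2.1 = 79.333 m.
Braking distance = v²/(2a) = 37.7778² / (2 × 0.882) = 1427.162 / 1.764 = 809.049 m.
Total = 79.333 + 809.049 = 888.382 m.

Total stopping distance ≈ 888.4 m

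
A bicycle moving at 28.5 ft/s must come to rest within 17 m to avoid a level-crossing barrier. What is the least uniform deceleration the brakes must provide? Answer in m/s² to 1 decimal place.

Required deceleration ≈ 2.2 m/s²

28.5 ft/s × 0.3048 = 8.6868 m/s.
v² = 2a·d ⇒ a = v²/(2d) = 8.6868² / (2 × 17.000) = 75.460 / 34.000 = 2.2194 m/s².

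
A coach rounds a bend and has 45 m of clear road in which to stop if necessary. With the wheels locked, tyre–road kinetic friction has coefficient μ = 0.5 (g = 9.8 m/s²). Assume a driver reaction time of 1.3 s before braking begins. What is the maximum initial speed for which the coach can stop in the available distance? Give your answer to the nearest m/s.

a = μg = 0.5 × 9.8 = 4.900 m/s².
Stopping distance: v·t_r + v²/(2a) = 45 with t_r = 1.3 s and a = 4.900 m/s².
So v² + 12.740 v − 441.00 = 0.
Positive root: v = −a·t_r + √((a·t_r)² + 2a·d) = −6.370 + √(40.577 + 441.00) = 15.5749 m/s.

Maximum speed ≈ 16 m/s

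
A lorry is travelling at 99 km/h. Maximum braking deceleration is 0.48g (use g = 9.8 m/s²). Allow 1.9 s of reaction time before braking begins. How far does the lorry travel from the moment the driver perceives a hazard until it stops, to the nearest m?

Total stopping distance ≈ 133 m

99 km/h ÷ 3.6 = 27.5000 m/s.
a = 0.48 × 9.8 = 4.704 m/s².
Reaction distance = v·t_r = 27.5000 × 1.9 = 52.250 m.
Braking distance = v²/(2a) = 27.5000² / (2 × 4.704) = 756.250 / 9.408 = 80.384 m.
Total = 52.250 + 80.384 = 132.634 m.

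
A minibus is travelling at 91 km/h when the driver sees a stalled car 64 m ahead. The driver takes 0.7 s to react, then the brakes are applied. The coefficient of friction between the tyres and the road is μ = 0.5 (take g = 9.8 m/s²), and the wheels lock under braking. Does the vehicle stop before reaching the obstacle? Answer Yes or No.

No

91 km/h ÷ 3.6 = 25.2778 m/s.
a = μg = 0.5 × 9.8 = 4.900 m/s².
Reaction distance = 25.2778 × 0.7 = 17.694 m.
Braking distance = v²/(2a) = 638.967 / 9.800 = 65.201 m.
Total stopping distance = 17.694 + 65.201 = 82.895 m, vs 64 m available — it cannot stop in time and overshoots by 82.895 − 64 = 18.895 m.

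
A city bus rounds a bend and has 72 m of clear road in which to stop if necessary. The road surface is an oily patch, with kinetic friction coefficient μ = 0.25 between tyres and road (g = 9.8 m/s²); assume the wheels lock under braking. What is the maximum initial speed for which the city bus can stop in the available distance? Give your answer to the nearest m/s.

a = μg = 0.25 × 9.8 = 2.450 m/s².
v²/(2a) = d ⇒ v = √(2 × 2.450 × 72) = √352.80 = 18.7830 m/s.

Maximum speed ≈ 19 m/s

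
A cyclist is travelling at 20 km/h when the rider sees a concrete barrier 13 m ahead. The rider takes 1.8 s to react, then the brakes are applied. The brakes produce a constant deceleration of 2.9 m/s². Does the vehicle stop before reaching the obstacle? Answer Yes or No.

20 km/h ÷ 3.6 = 5.5556 m/s.
Reaction distance = 5.5556 × 1.8 = 10.000 m.
Braking distance = v²/(2a) = 30.865 / 5.800 = 5.322 m.
Total stopping distance = 10.000 + 5.322 = 15.322 m, vs 13 m available — it cannot stop in time and overshoots by 15.322 − 13 = 2.322 m.

No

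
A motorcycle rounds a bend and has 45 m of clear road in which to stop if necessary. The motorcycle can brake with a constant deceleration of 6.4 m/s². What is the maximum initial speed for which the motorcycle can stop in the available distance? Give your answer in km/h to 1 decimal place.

Maximum speed ≈ 86.4 km/h

v²/(2a) = d ⇒ v = √(2 × 6.400 × 45) = √576.00 = 24.0000 m/s.
24.0000 m/s × 3.6 = 86.400 km/h.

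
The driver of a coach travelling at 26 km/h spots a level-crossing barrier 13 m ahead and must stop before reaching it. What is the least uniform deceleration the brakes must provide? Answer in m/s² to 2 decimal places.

Required deceleration ≈ 2.01 m/s²

26 km/h ÷ 3.6 = 7.2222 m/s.
v² = 2a·d ⇒ a = v²/(2d) = 7.2222² / (2 × 13.000) = 52.160 / 26.000 = 2.0062 m/s².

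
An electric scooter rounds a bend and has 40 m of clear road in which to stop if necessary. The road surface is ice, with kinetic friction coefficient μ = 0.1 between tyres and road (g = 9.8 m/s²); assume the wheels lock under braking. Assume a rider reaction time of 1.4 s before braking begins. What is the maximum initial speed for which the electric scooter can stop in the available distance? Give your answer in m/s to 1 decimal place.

Maximum speed ≈ 7.6 m/s

a = μg = 0.1 × 9.8 = 0.980 m/s².
Stopping distance: v·t_r + v²/(2a) = 40 with t_r = 1.4 s and a = 0.980 m/s².
So v² + 2.744 v − 78.40 = 0.
Positive root: v = −a·t_r + √((a·t_r)² + 2a·d) = −1.372 + √(1.882 + 78.40) = 7.5880 m/s.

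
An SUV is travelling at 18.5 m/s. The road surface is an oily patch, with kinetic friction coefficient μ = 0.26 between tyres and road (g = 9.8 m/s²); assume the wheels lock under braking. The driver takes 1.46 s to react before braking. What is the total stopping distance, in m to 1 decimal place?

Total stopping distance ≈ 94.2 m

a = μg = 0.26 × 9.8 = 2.548 m/s².
Reaction distance = v·t_r = 18.5000 × 1.46 = 27.010 m.
Braking distance = v²/(2a) = 18.5000² / (2 × 2.548) = 342.250 / 5.096 = 67.161 m.
Total = 27.010 + 67.161 = 94.171 m.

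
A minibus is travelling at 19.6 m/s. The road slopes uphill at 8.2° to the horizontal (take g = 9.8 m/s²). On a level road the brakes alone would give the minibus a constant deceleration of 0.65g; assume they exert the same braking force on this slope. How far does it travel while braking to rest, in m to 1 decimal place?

Braking distance ≈ 24.7 m

a = 0.65 × 9.8 = 6.370 m/s².
Gravity along the uphill slope adds to the braking deceleration: a_eff = 6.370 + 9.8·sin 8.2° = 6.370 + 1.398 = 7.768 m/s².
Braking distance = v²/(2a) = 19.6000² / (2 × 7.768) = 384.160 / 15.536 = 24.727 m.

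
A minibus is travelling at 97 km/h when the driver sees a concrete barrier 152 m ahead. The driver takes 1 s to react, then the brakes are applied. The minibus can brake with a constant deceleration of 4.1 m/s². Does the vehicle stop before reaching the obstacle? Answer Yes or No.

Yes

97 km/h ÷ 3.6 = 26.9444 m/s.
Reaction distance = 26.9444 × 1 = 26.944 m.
Braking distance = v²/(2a) = 726.001 / 8.200 = 88.537 m.
Total stopping distance = 26.944 + 88.537 = 115.481 m, vs 152 m available — it stops with 152 − 115.481 = 36.519 m to spare.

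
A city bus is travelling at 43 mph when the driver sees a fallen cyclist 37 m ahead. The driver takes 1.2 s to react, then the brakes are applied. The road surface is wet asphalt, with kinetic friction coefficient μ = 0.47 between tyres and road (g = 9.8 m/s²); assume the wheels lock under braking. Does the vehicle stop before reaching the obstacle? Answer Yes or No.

No

43 mph × 0.44704 = 19.2227 m/s.
a = μg = 0.47 × 9.8 = 4.606 m/s².
Reaction distance = 19.2227 × 1.2 = 23.067 m.
Braking distance = v²/(2a) = 369.512 / 9.212 = 40.112 m.
Total stopping distance = 23.067 + 40.112 = 63.179 m, vs 37 m available — it cannot stop in time and overshoots by 63.179 − 37 = 26.179 m.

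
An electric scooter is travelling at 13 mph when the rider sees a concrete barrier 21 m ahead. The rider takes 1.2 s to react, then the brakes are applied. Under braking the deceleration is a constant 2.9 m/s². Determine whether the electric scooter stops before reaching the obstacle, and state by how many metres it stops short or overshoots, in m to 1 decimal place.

Yes — it stops 8.2 m short of the obstacle

13 mph × 0.44704 = 5.8115 m/s.
Reaction distance = 5.8115 × 1.2 = 6.974 m.
Braking distance = v²/(2a) = 33.774 / 5.800 = 5.823 m.
Total stopping distance = 6.974 + 5.823 = 12.797 m, vs 21 m available — it stops with 21 − 12.797 = 8.203 m to spare.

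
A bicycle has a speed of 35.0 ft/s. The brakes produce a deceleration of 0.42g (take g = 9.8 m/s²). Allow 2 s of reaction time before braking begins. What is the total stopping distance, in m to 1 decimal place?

Total stopping distance ≈ 35.2 m

35 ft/s × 0.3048 = 10.6680 m/s.
a = 0.42 × 9.8 = 4.116 m/s².
Reaction distance = v·t_r = 10.6680 × 2 = 21.336 m.
Braking distance = v²/(2a) = 10.6680² / (2 × 4.116) = 113.806 / 8.232 = 13.825 m.
Total = 21.336 + 13.825 = 35.161 m.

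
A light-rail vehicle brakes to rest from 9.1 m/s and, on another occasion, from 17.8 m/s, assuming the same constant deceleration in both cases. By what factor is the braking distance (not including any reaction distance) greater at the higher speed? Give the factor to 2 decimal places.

Factor ≈ 3.83

Braking distance d = v²/(2a), so with a fixed, d ∝ v².
Factor = (17.8/9.1)² = 1.9560² = 3.8259.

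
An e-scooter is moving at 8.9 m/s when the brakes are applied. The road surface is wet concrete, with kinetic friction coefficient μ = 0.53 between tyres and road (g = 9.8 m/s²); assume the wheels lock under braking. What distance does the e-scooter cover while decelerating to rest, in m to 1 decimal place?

Braking distance ≈ 7.6 m

a = μg = 0.53 × 9.8 = 5.194 m/s².
Braking distance = v²/(2a) = 8.9000² / (2 × 5.194) = 79.210 / 10.388 = 7.625 m.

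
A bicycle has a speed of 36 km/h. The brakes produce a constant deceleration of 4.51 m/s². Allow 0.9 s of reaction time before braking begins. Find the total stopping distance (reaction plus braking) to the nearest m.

36 km/h ÷ 3.6 = 10.0000 m/s.
Reaction distance = v·t_r = 10.0000 × 0.9 = 9.000 m.
Braking distance = v²/(2a) = 10.0000² / (2 × 4.510) = 100.000 / 9.020 = 11.086 m.
Total = 9.000 + 11.086 = 20.086 m.

Total stopping distance ≈ 20 m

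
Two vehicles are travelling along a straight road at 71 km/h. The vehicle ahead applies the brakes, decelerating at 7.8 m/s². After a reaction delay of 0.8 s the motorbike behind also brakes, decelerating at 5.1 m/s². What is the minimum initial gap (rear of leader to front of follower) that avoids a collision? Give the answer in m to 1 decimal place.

Minimum gap ≈ 29.0 m

71 km/h ÷ 3.6 = 19.7222 m/s.
Leader travels v²/(2a_L) = 388.965 / 15.600 = 24.934 m before stopping.
Follower covers v·t_r = 19.7222 × 0.8 = 15.778 m while reacting, then v²/(2a_F) = 388.965 / 10.200 = 38.134 m while braking, for a total of 15.778 + 38.134 = 53.912 m.
Since a_F ≤ a_L and the follower starts braking later, the follower is never slower than the leader, so the closest approach is when both have stopped.
Minimum gap = 53.912 − 24.934 = 28.978 m.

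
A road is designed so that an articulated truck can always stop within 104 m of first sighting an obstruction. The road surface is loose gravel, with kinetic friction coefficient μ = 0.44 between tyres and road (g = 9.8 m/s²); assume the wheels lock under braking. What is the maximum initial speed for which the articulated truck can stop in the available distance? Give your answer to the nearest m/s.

Maximum speed ≈ 30 m/s

a = μg = 0.44 × 9.8 = 4.312 m/s².
v²/(2a) = d ⇒ v = √(2 × 4.312 × 104) = √896.90 = 29.9483 m/s.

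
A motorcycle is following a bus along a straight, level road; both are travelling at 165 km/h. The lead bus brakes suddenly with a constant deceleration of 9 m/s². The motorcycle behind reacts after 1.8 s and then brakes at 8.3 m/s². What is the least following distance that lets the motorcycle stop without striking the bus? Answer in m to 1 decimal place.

Minimum gap ≈ 92.3 m

165 km/h ÷ 3.6 = 45.8333 m/s.
Leader travels v²/(2a_L) = 2100.691 / 18.000 = 116.705 m before stopping.
Follower covers v·t_r = 45.8333 × 1.8 = 82.500 m while reacting, then v²/(2a_F) = 2100.691 / 16.600 = 126.548 m while braking, for a total of 82.500 + 126.548 = 209.048 m.
Since a_F ≤ a_L and the follower starts braking later, the follower is never slower than the leader, so the closest approach is when both have stopped.
Minimum gap = 209.048 − 116.705 = 92.343 m.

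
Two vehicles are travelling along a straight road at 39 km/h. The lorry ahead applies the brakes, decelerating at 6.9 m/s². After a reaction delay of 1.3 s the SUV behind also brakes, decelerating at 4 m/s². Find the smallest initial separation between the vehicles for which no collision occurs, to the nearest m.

Minimum gap ≈ 20 m

39 km/h ÷ 3.6 = 10.8333 m/s.
Leader travels v²/(2a_L) = 117.360 / 13.800 = 8.504 m before stopping.
Follower covers v·t_r = 10.8333 × 1.3 = 14.083 m while reacting, then v²/(2a_F) = 117.360 / 8.000 = 14.670 m while braking, for a total of 14.083 + 14.670 = 28.753 m.
Since a_F ≤ a_L and the follower starts braking later, the follower is never slower than the leader, so the closest approach is when both have stopped.
Minimum gap = 28.753 − 8.504 = 20.249 m.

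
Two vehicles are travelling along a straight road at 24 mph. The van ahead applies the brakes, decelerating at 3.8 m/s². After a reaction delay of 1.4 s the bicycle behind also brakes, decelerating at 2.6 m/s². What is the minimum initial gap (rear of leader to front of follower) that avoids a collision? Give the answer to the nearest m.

Minimum gap ≈ 22 m

24 mph × 0.44704 = 10.7290 m/s.
Leader travels v²/(2a_L) = 115.111 / 7.600 = 15.146 m before stopping.
Follower covers v·t_r = 10.7290 × 1.4 = 15.021 m while reacting, then v²/(2a_F) = 115.111 / 5.200 = 22.137 m while braking, for a total of 15.021 + 22.137 = 37.158 m.
Since a_F ≤ a_L and the follower starts braking later, the follower is never slower than the leader, so the closest approach is when both have stopped.
Minimum gap = 37.158 − 15.146 = 22.012 m.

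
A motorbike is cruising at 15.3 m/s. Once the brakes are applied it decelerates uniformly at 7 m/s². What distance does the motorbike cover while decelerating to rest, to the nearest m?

Braking distance ≈ 17 m

Braking distance = v²/(2a) = 15.3000² / (2 × 7.000) = 234.090 / 14.000 = 16.721 m.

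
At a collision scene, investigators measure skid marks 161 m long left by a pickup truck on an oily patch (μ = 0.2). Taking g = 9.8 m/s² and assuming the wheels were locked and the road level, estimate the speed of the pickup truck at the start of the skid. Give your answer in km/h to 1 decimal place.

Deceleration a = μg = 0.2 × 9.8 = 1.960 m/s².
v = √(2a·d) = √(2 × 1.960 × 161) = √631.120 = 25.1221 m/s.
= 25.1221 × 3.6 = 90.440 km/h.

Initial speed ≈ 90.4 km/h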